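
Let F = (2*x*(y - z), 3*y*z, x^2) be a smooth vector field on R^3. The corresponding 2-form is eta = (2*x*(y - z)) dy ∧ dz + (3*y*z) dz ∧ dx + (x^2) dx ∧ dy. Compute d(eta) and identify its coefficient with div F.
d(eta) = (2*y + z) dx ∧ dy ∧ dz; div F = 2*y + z

For a 2-form in R^3 of the form above, applying d gives a 3-form with coefficient ∂P/∂x + ∂Q/∂y + ∂R/∂z:
  ∂P/∂x = 2*y - 2*z
  ∂Q/∂y = 3*z
  ∂R/∂z = 0
Sum = 2*y + z, which is exactly div F.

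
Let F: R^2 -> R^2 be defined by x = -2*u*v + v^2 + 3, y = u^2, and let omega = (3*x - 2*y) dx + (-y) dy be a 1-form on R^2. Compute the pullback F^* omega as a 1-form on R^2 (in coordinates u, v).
F^* omega = (-2*u^3 + 4*u^2*v + 12*u*v^2 - 6*v^3 - 18*v) du + (4*u^3 + 8*u^2*v - 18*u*v^2 - 18*u + 6*v^3 + 18*v) dv

Using F^*(f dg) = (f ∘ F) d(g ∘ F), substitute each coordinate x_i by F_i(u, v) in f_i, and replace dx_i by d F_i = (∂F_i/∂u) du + (∂F_i/∂v) dv.
  For the x component: f_1(F) = -2*u^2 - 6*u*v + 3*v^2 + 9; d F_1 = (-2*v) du + (-2*u + 2*v) dv
  For the y component: f_2(F) = -u^2; d F_2 = (2*u) du + (0) dv
Combining and collecting du, dv coefficients:
  coeff of du: -2*u^3 + 4*u^2*v + 12*u*v^2 - 6*v^3 - 18*v
  coeff of dv: 4*u^3 + 8*u^2*v - 18*u*v^2 - 18*u + 6*v^3 + 18*v
F^* omega = (-2*u^3 + 4*u^2*v + 12*u*v^2 - 6*v^3 - 18*v) du + (4*u^3 + 8*u^2*v - 18*u*v^2 - 18*u + 6*v^3 + 18*v) dv.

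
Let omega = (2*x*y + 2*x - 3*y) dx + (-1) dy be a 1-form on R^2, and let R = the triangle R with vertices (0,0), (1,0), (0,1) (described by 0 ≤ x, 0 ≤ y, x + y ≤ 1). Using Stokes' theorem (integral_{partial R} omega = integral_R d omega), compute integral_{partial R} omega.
integral_(partial R) omega = 7/6

Stokes: integral_partial_R omega = integral_R d omega with d omega = (∂Q/∂x - ∂P/∂y) dx ∧ dy.
  ∂Q/∂x = 0
  ∂P/∂y = 2*x - 3
  integrand = ∂Q/∂x - ∂P/∂y = 3 - 2*x.
Integrating over R: integral_0^1 integral_0^{1-x} (3 - 2*x) dy dx = 7/6.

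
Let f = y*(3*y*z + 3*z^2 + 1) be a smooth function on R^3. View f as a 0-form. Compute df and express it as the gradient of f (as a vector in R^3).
df = (0) dx + (6*y*z + 3*z^2 + 1) dy + (3*y*(y + 2*z)) dz; grad f = (0, 6*y*z + 3*z^2 + 1, 3*y*(y + 2*z))

For a 0-form f, d f = (∂f/∂x) dx + (∂f/∂y) dy + (∂f/∂z) dz. The components of the vector representation are exactly the entries of grad f in Cartesian coordinates:
  ∂f/∂x = 0
  ∂f/∂y = 6*y*z + 3*z^2 + 1
  ∂f/∂z = 3*y*(y + 2*z).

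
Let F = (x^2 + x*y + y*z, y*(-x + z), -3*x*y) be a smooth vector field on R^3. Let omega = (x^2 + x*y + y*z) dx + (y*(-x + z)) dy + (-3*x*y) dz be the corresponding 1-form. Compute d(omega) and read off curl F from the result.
d(omega) = (-3*x - y) dy ∧ dz + (4*y) dz ∧ dx + (-x - y - z) dx ∧ dy; curl F = (-3*x - y, 4*y, -x - y - z)

d omega = sum_{i<j} (∂f_j/∂x_i - ∂f_i/∂x_j) dx_i ∧ dx_j. Under the identification (dy ∧ dz, dz ∧ dx, dx ∧ dy) ↔ (e_x, e_y, e_z), the coefficients are exactly the components of curl F. Compute:
  ∂R/∂y - ∂Q/∂z = (-3*x) - (y) = -3*x - y
  ∂P/∂z - ∂R/∂x = (y) - (-3*y) = 4*y
  ∂Q/∂x - ∂P/∂y = (-y) - (x + z) = -x - y - z.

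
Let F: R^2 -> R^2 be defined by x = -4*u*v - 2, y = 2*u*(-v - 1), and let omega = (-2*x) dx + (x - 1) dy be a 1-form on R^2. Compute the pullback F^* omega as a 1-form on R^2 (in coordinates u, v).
F^* omega = (-24*u*v^2 + 8*u*v - 10*v + 6) du + (2*u*(-12*u*v - 5)) dv

Using F^*(f dg) = (f ∘ F) d(g ∘ F), substitute each coordinate x_i by F_i(u, v) in f_i, and replace dx_i by d F_i = (∂F_i/∂u) du + (∂F_i/∂v) dv.
  For the x component: f_1(F) = 8*u*v + 4; d F_1 = (-4*v) du + (-4*u) dv
  For the y component: f_2(F) = -4*u*v - 3; d F_2 = (-2*v - 2) du + (-2*u) dv
Combining and collecting du, dv coefficients:
  coeff of du: -24*u*v^2 + 8*u*v - 10*v + 6
  coeff of dv: 2*u*(-12*u*v - 5)
F^* omega = (-24*u*v^2 + 8*u*v - 10*v + 6) du + (2*u*(-12*u*v - 5)) dv.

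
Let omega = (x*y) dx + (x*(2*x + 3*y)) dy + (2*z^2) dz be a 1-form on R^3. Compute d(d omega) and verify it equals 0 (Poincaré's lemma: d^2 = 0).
d(d omega) = 0

Step 1: d omega = sum_{i<j} (∂f_j/∂x_i - ∂f_i/∂x_j) dx_i ∧ dx_j:
  coeff of dx ∧ dy: 3*x + 3*y
  coeff of dx ∧ dz: 0
  coeff of dy ∧ dz: 0
Step 2: Apply d again to each 2-form coefficient. The only possible 3-form in R^3 is dx ∧ dy ∧ dz, with coefficient
  ∂(coeff of dy∧dz)/∂x - ∂(coeff of dx∧dz)/∂y + ∂(coeff of dx∧dy)/∂z
  = ∂/∂x (0) - ∂/∂y (0) + ∂/∂z (3*x + 3*y).
Each of these terms simplifies to sums of mixed partials that cancel in pairs. The result is 0 (by equality of mixed partials for smooth functions — Schwarz / Clairaut).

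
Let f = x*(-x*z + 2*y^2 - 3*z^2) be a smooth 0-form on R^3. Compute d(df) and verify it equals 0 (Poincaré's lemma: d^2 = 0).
d(df) = 0

Step 1: df = sum_i (∂f/∂x_i) dx_i = (-2*x*z + 2*y^2 - 3*z^2) dx + (4*x*y) dy + (x*(-x - 6*z)) dz.
Step 2: Apply d again. Using the 1-form formula, the coefficient of dx ∧ dy in d(df) is ∂^2 f/∂x ∂y - ∂^2 f/∂y ∂x = (4*y) - (4*y) = 0 (equality of mixed partials for smooth f).
Similarly for dx ∧ dz and dy ∧ dz — all coefficients vanish. So d(df) = 0.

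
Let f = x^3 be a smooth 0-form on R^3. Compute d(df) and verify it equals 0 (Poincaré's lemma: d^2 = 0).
d(df) = 0

Step 1: df = sum_i (∂f/∂x_i) dx_i = (3*x^2) dx + (0) dy + (0) dz.
Step 2: Apply d again. Using the 1-form formula, the coefficient of dx ∧ dy in d(df) is ∂^2 f/∂x ∂y - ∂^2 f/∂y ∂x = (0) - (0) = 0 (equality of mixed partials for smooth f).
Similarly for dx ∧ dz and dy ∧ dz — all coefficients vanish. So d(df) = 0.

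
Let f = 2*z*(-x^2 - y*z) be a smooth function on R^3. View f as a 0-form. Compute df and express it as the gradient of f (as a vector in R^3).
df = (-4*x*z) dx + (-2*z^2) dy + (-2*x^2 - 4*y*z) dz; grad f = (-4*x*z, -2*z^2, -2*x^2 - 4*y*z)

For a 0-form f, d f = (∂f/∂x) dx + (∂f/∂y) dy + (∂f/∂z) dz. The components of the vector representation are exactly the entries of grad f in Cartesian coordinates:
  ∂f/∂x = -4*x*z
  ∂f/∂y = -2*z^2
  ∂f/∂z = -2*x^2 - 4*y*z.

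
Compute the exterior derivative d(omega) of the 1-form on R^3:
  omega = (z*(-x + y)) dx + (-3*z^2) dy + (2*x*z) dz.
d(omega) = (-z) dx ∧ dy + (x - y + 2*z) dx ∧ dz + (6*z) dy ∧ dz

For a 1-form omega = sum_i f_i dx_i, the exterior derivative is
  d(omega) = sum_{i < j} (∂f_j/∂x_i - ∂f_i/∂x_j) dx_i ∧ dx_j.
  coefficient of dx ∧ dy: ∂f_2/∂x - ∂f_1/∂y = ∂(-3*z^2)/∂x - ∂(z*(-x + y))/∂y = -z
  coefficient of dx ∧ dz: ∂f_3/∂x - ∂f_1/∂z = ∂(2*x*z)/∂x - ∂(z*(-x + y))/∂z = x - y + 2*z
  coefficient of dy ∧ dz: ∂f_3/∂y - ∂f_2/∂z = ∂(2*x*z)/∂y - ∂(-3*z^2)/∂z = 6*z
Assembling: d(omega) = (-z) dx ∧ dy + (x - y + 2*z) dx ∧ dz + (6*z) dy ∧ dz.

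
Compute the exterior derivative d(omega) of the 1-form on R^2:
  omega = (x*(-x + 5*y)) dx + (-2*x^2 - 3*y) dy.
d(omega) = (-9*x) dx ∧ dy

For a 1-form omega = sum_i f_i dx_i, the exterior derivative is
  d(omega) = sum_{i < j} (∂f_j/∂x_i - ∂f_i/∂x_j) dx_i ∧ dx_j.
  coefficient of dx ∧ dy: ∂f_2/∂x - ∂f_1/∂y = ∂(-2*x^2 - 3*y)/∂x - ∂(x*(-x + 5*y))/∂y = -9*x
Assembling: d(omega) = (-9*x) dx ∧ dy.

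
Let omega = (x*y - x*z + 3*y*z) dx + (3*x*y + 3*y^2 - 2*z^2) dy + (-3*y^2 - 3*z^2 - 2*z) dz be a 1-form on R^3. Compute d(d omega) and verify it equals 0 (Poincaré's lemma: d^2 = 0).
d(d omega) = 0

Step 1: d omega = sum_{i<j} (∂f_j/∂x_i - ∂f_i/∂x_j) dx_i ∧ dx_j:
  coeff of dx ∧ dy: -x + 3*y - 3*z
  coeff of dx ∧ dz: x - 3*y
  coeff of dy ∧ dz: -6*y + 4*z
Step 2: Apply d again to each 2-form coefficient. The only possible 3-form in R^3 is dx ∧ dy ∧ dz, with coefficient
  ∂(coeff of dy∧dz)/∂x - ∂(coeff of dx∧dz)/∂y + ∂(coeff of dx∧dy)/∂z
  = ∂/∂x (-6*y + 4*z) - ∂/∂y (x - 3*y) + ∂/∂z (-x + 3*y - 3*z).
Each of these terms simplifies to sums of mixed partials that cancel in pairs. The result is 0 (by equality of mixed partials for smooth functions — Schwarz / Clairaut).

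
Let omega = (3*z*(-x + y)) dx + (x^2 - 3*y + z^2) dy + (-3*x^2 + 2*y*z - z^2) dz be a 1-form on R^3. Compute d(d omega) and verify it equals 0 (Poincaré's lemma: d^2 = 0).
d(d omega) = 0

Step 1: d omega = sum_{i<j} (∂f_j/∂x_i - ∂f_i/∂x_j) dx_i ∧ dx_j:
  coeff of dx ∧ dy: 2*x - 3*z
  coeff of dx ∧ dz: -3*x - 3*y
  coeff of dy ∧ dz: 0
Step 2: Apply d again to each 2-form coefficient. The only possible 3-form in R^3 is dx ∧ dy ∧ dz, with coefficient
  ∂(coeff of dy∧dz)/∂x - ∂(coeff of dx∧dz)/∂y + ∂(coeff of dx∧dy)/∂z
  = ∂/∂x (0) - ∂/∂y (-3*x - 3*y) + ∂/∂z (2*x - 3*z).
Each of these terms simplifies to sums of mixed partials that cancel in pairs. The result is 0 (by equality of mixed partials for smooth functions — Schwarz / Clairaut).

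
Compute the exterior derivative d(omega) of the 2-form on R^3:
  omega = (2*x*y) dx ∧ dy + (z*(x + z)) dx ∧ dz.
d(omega) = 0

For a 2-form omega = sum_{i<j} g_{ij} dx_i ∧ dx_j, the exterior derivative is
  d(omega) = sum_{i<j} d(g_{ij}) ∧ dx_i ∧ dx_j = sum_{i<j, k} (∂g_{ij}/∂x_k) dx_k ∧ dx_i ∧ dx_j.
Expand each term, using dx_k ∧ dx_i ∧ dx_j = sgn(permutation) dx_{(a)} ∧ dx_{(b)} ∧ dx_{(c)} with (a < b < c) sorted:

Collecting like 3-forms: d(omega) = 0.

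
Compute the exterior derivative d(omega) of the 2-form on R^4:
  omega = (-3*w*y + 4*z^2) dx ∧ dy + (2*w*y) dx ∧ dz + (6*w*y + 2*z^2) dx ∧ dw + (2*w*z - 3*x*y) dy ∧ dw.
d(omega) = (-2*w + 8*z) dx ∧ dy ∧ dz + (-6*w - 6*y) dx ∧ dy ∧ dw + (2*y - 4*z) dx ∧ dz ∧ dw + (-2*w) dy ∧ dz ∧ dw

For a 2-form omega = sum_{i<j} g_{ij} dx_i ∧ dx_j, the exterior derivative is
  d(omega) = sum_{i<j} d(g_{ij}) ∧ dx_i ∧ dx_j = sum_{i<j, k} (∂g_{ij}/∂x_k) dx_k ∧ dx_i ∧ dx_j.
Expand each term, using dx_k ∧ dx_i ∧ dx_j = sgn(permutation) dx_{(a)} ∧ dx_{(b)} ∧ dx_{(c)} with (a < b < c) sorted:
  d(-3*w*y + 4*z^2) includes (∂/∂z)(-3*w*y + 4*z^2) dz = (8*z) dz, which multiplied by dx ∧ dy gives (8*z) dx ∧ dy ∧ dz
  d(-3*w*y + 4*z^2) includes (∂/∂w)(-3*w*y + 4*z^2) dw = (-3*y) dw, which multiplied by dx ∧ dy gives (-3*y) dx ∧ dy ∧ dw
  d(2*w*y) includes (∂/∂y)(2*w*y) dy = (2*w) dy, which multiplied by dx ∧ dz gives (-2*w) dx ∧ dy ∧ dz
  d(2*w*y) includes (∂/∂w)(2*w*y) dw = (2*y) dw, which multiplied by dx ∧ dz gives (2*y) dx ∧ dz ∧ dw
  d(6*w*y + 2*z^2) includes (∂/∂y)(6*w*y + 2*z^2) dy = (6*w) dy, which multiplied by dx ∧ dw gives (-6*w) dx ∧ dy ∧ dw
  d(6*w*y + 2*z^2) includes (∂/∂z)(6*w*y + 2*z^2) dz = (4*z) dz, which multiplied by dx ∧ dw gives (-4*z) dx ∧ dz ∧ dw
  d(2*w*z - 3*x*y) includes (∂/∂x)(2*w*z - 3*x*y) dx = (-3*y) dx, which multiplied by dy ∧ dw gives (-3*y) dx ∧ dy ∧ dw
  d(2*w*z - 3*x*y) includes (∂/∂z)(2*w*z - 3*x*y) dz = (2*w) dz, which multiplied by dy ∧ dw gives (-2*w) dy ∧ dz ∧ dw
Collecting like 3-forms: d(omega) = (-2*w + 8*z) dx ∧ dy ∧ dz + (-6*w - 6*y) dx ∧ dy ∧ dw + (2*y - 4*z) dx ∧ dz ∧ dw + (-2*w) dy ∧ dz ∧ dw.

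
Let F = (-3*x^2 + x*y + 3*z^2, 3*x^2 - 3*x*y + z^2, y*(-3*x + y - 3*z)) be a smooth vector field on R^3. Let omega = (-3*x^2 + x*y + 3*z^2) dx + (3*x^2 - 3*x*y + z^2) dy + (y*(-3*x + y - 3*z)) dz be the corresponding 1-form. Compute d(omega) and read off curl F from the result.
d(omega) = (-3*x + 2*y - 5*z) dy ∧ dz + (3*y + 6*z) dz ∧ dx + (5*x - 3*y) dx ∧ dy; curl F = (-3*x + 2*y - 5*z, 3*y + 6*z, 5*x - 3*y)

d omega = sum_{i<j} (∂f_j/∂x_i - ∂f_i/∂x_j) dx_i ∧ dx_j. Under the identification (dy ∧ dz, dz ∧ dx, dx ∧ dy) ↔ (e_x, e_y, e_z), the coefficients are exactly the components of curl F. Compute:
  ∂R/∂y - ∂Q/∂z = (-3*x + 2*y - 3*z) - (2*z) = -3*x + 2*y - 5*z
  ∂P/∂z - ∂R/∂x = (6*z) - (-3*y) = 3*y + 6*z
  ∂Q/∂x - ∂P/∂y = (6*x - 3*y) - (x) = 5*x - 3*y.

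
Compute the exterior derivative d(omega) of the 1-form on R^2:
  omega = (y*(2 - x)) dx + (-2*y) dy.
d(omega) = (x - 2) dx ∧ dy

For a 1-form omega = sum_i f_i dx_i, the exterior derivative is
  d(omega) = sum_{i < j} (∂f_j/∂x_i - ∂f_i/∂x_j) dx_i ∧ dx_j.
  coefficient of dx ∧ dy: ∂f_2/∂x - ∂f_1/∂y = ∂(-2*y)/∂x - ∂(y*(2 - x))/∂y = x - 2
Assembling: d(omega) = (x - 2) dx ∧ dy.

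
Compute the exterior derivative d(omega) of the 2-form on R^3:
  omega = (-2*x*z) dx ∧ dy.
d(omega) = (-2*x) dx ∧ dy ∧ dz

For a 2-form omega = sum_{i<j} g_{ij} dx_i ∧ dx_j, the exterior derivative is
  d(omega) = sum_{i<j} d(g_{ij}) ∧ dx_i ∧ dx_j = sum_{i<j, k} (∂g_{ij}/∂x_k) dx_k ∧ dx_i ∧ dx_j.
Expand each term, using dx_k ∧ dx_i ∧ dx_j = sgn(permutation) dx_{(a)} ∧ dx_{(b)} ∧ dx_{(c)} with (a < b < c) sorted:
  d(-2*x*z) includes (∂/∂z)(-2*x*z) dz = (-2*x) dz, which multiplied by dx ∧ dy gives (-2*x) dx ∧ dy ∧ dz
Collecting like 3-forms: d(omega) = (-2*x) dx ∧ dy ∧ dz.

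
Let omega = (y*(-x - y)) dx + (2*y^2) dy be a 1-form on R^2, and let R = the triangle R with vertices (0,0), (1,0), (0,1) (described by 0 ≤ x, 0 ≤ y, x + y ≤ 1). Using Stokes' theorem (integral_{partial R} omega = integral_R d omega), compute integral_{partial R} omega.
integral_(partial R) omega = 1/2

Stokes: integral_partial_R omega = integral_R d omega with d omega = (∂Q/∂x - ∂P/∂y) dx ∧ dy.
  ∂Q/∂x = 0
  ∂P/∂y = -x - 2*y
  integrand = ∂Q/∂x - ∂P/∂y = x + 2*y.
Integrating over R: integral_0^1 integral_0^{1-x} (x + 2*y) dy dx = 1/2.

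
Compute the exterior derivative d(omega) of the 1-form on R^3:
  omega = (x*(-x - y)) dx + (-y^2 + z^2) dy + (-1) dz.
d(omega) = (x) dx ∧ dy + (-2*z) dy ∧ dz

For a 1-form omega = sum_i f_i dx_i, the exterior derivative is
  d(omega) = sum_{i < j} (∂f_j/∂x_i - ∂f_i/∂x_j) dx_i ∧ dx_j.
  coefficient of dx ∧ dy: ∂f_2/∂x - ∂f_1/∂y = ∂(-y^2 + z^2)/∂x - ∂(x*(-x - y))/∂y = x
  coefficient of dy ∧ dz: ∂f_3/∂y - ∂f_2/∂z = ∂(-1)/∂y - ∂(-y^2 + z^2)/∂z = -2*z
Assembling: d(omega) = (x) dx ∧ dy + (-2*z) dy ∧ dz.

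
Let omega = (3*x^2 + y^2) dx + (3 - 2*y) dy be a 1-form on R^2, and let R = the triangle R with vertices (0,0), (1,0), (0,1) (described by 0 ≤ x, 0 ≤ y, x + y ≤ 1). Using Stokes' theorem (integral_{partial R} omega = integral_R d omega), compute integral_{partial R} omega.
integral_(partial R) omega = -1/3

Stokes: integral_partial_R omega = integral_R d omega with d omega = (∂Q/∂x - ∂P/∂y) dx ∧ dy.
  ∂Q/∂x = 0
  ∂P/∂y = 2*y
  integrand = ∂Q/∂x - ∂P/∂y = -2*y.
Integrating over R: integral_0^1 integral_0^{1-x} (-2*y) dy dx = -1/3.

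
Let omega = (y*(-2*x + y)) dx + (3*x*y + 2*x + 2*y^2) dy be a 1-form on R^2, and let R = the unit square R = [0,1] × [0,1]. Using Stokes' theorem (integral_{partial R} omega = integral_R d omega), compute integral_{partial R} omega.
integral_(partial R) omega = 7/2

Stokes: integral_partial_R omega = integral_R d omega with d omega = (∂Q/∂x - ∂P/∂y) dx ∧ dy.
  ∂Q/∂x = 3*y + 2
  ∂P/∂y = -2*x + 2*y
  integrand = ∂Q/∂x - ∂P/∂y = 2*x + y + 2.
Integrating over R: integral_0^1 integral_0^1 (2*x + y + 2) dx dy = 7/2.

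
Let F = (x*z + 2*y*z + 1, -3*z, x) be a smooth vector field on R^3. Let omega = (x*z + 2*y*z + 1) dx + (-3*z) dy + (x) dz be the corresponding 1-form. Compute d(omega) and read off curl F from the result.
d(omega) = (3) dy ∧ dz + (x + 2*y - 1) dz ∧ dx + (-2*z) dx ∧ dy; curl F = (3, x + 2*y - 1, -2*z)

d omega = sum_{i<j} (∂f_j/∂x_i - ∂f_i/∂x_j) dx_i ∧ dx_j. Under the identification (dy ∧ dz, dz ∧ dx, dx ∧ dy) ↔ (e_x, e_y, e_z), the coefficients are exactly the components of curl F. Compute:
  ∂R/∂y - ∂Q/∂z = (0) - (-3) = 3
  ∂P/∂z - ∂R/∂x = (x + 2*y) - (1) = x + 2*y - 1
  ∂Q/∂x - ∂P/∂y = (0) - (2*z) = -2*z.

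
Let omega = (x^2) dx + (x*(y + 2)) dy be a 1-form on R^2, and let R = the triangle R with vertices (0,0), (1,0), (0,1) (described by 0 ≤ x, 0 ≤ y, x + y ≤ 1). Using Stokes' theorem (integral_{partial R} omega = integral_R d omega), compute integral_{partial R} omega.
integral_(partial R) omega = 7/6

Stokes: integral_partial_R omega = integral_R d omega with d omega = (∂Q/∂x - ∂P/∂y) dx ∧ dy.
  ∂Q/∂x = y + 2
  ∂P/∂y = 0
  integrand = ∂Q/∂x - ∂P/∂y = y + 2.
Integrating over R: integral_0^1 integral_0^{1-x} (y + 2) dy dx = 7/6.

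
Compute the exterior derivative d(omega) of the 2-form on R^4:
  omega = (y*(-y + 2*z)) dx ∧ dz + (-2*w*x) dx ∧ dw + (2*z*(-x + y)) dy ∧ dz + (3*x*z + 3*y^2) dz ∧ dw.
d(omega) = (2*y - 4*z) dx ∧ dy ∧ dz + (3*z) dx ∧ dz ∧ dw + (6*y) dy ∧ dz ∧ dw

For a 2-form omega = sum_{i<j} g_{ij} dx_i ∧ dx_j, the exterior derivative is
  d(omega) = sum_{i<j} d(g_{ij}) ∧ dx_i ∧ dx_j = sum_{i<j, k} (∂g_{ij}/∂x_k) dx_k ∧ dx_i ∧ dx_j.
Expand each term, using dx_k ∧ dx_i ∧ dx_j = sgn(permutation) dx_{(a)} ∧ dx_{(b)} ∧ dx_{(c)} with (a < b < c) sorted:
  d(y*(-y + 2*z)) includes (∂/∂y)(y*(-y + 2*z)) dy = (-2*y + 2*z) dy, which multiplied by dx ∧ dz gives (2*y - 2*z) dx ∧ dy ∧ dz
  d(2*z*(-x + y)) includes (∂/∂x)(2*z*(-x + y)) dx = (-2*z) dx, which multiplied by dy ∧ dz gives (-2*z) dx ∧ dy ∧ dz
  d(3*x*z + 3*y^2) includes (∂/∂x)(3*x*z + 3*y^2) dx = (3*z) dx, which multiplied by dz ∧ dw gives (3*z) dx ∧ dz ∧ dw
  d(3*x*z + 3*y^2) includes (∂/∂y)(3*x*z + 3*y^2) dy = (6*y) dy, which multiplied by dz ∧ dw gives (6*y) dy ∧ dz ∧ dw
Collecting like 3-forms: d(omega) = (2*y - 4*z) dx ∧ dy ∧ dz + (3*z) dx ∧ dz ∧ dw + (6*y) dy ∧ dz ∧ dw.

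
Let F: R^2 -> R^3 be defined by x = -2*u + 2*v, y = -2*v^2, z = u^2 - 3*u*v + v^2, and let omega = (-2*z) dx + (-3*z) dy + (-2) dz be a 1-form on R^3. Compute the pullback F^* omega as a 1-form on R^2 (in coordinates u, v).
F^* omega = (4*u^2 - 12*u*v - 4*u + 4*v^2 + 6*v) du + (12*u^2*v - 4*u^2 - 36*u*v^2 + 12*u*v + 6*u + 12*v^3 - 4*v^2 - 4*v) dv

Using F^*(f dg) = (f ∘ F) d(g ∘ F), substitute each coordinate x_i by F_i(u, v) in f_i, and replace dx_i by d F_i = (∂F_i/∂u) du + (∂F_i/∂v) dv.
  For the x component: f_1(F) = -2*u^2 + 6*u*v - 2*v^2; d F_1 = (-2) du + (2) dv
  For the y component: f_2(F) = -3*u^2 + 9*u*v - 3*v^2; d F_2 = (0) du + (-4*v) dv
  For the z component: f_3(F) = -2; d F_3 = (2*u - 3*v) du + (-3*u + 2*v) dv
Combining and collecting du, dv coefficients:
  coeff of du: 4*u^2 - 12*u*v - 4*u + 4*v^2 + 6*v
  coeff of dv: 12*u^2*v - 4*u^2 - 36*u*v^2 + 12*u*v + 6*u + 12*v^3 - 4*v^2 - 4*v
F^* omega = (4*u^2 - 12*u*v - 4*u + 4*v^2 + 6*v) du + (12*u^2*v - 4*u^2 - 36*u*v^2 + 12*u*v + 6*u + 12*v^3 - 4*v^2 - 4*v) dv.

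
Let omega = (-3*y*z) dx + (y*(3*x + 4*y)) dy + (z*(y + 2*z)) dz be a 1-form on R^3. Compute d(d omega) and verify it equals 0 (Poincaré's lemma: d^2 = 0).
d(d omega) = 0

Step 1: d omega = sum_{i<j} (∂f_j/∂x_i - ∂f_i/∂x_j) dx_i ∧ dx_j:
  coeff of dx ∧ dy: 3*y + 3*z
  coeff of dx ∧ dz: 3*y
  coeff of dy ∧ dz: z
Step 2: Apply d again to each 2-form coefficient. The only possible 3-form in R^3 is dx ∧ dy ∧ dz, with coefficient
  ∂(coeff of dy∧dz)/∂x - ∂(coeff of dx∧dz)/∂y + ∂(coeff of dx∧dy)/∂z
  = ∂/∂x (z) - ∂/∂y (3*y) + ∂/∂z (3*y + 3*z).
Each of these terms simplifies to sums of mixed partials that cancel in pairs. The result is 0 (by equality of mixed partials for smooth functions — Schwarz / Clairaut).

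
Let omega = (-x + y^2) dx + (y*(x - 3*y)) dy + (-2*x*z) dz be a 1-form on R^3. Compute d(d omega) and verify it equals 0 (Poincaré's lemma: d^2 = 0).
d(d omega) = 0

Step 1: d omega = sum_{i<j} (∂f_j/∂x_i - ∂f_i/∂x_j) dx_i ∧ dx_j:
  coeff of dx ∧ dy: -y
  coeff of dx ∧ dz: -2*z
  coeff of dy ∧ dz: 0
Step 2: Apply d again to each 2-form coefficient. The only possible 3-form in R^3 is dx ∧ dy ∧ dz, with coefficient
  ∂(coeff of dy∧dz)/∂x - ∂(coeff of dx∧dz)/∂y + ∂(coeff of dx∧dy)/∂z
  = ∂/∂x (0) - ∂/∂y (-2*z) + ∂/∂z (-y).
Each of these terms simplifies to sums of mixed partials that cancel in pairs. The result is 0 (by equality of mixed partials for smooth functions — Schwarz / Clairaut).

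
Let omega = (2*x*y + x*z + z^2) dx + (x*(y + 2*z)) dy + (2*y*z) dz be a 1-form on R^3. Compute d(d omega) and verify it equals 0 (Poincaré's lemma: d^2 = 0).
d(d omega) = 0

Step 1: d omega = sum_{i<j} (∂f_j/∂x_i - ∂f_i/∂x_j) dx_i ∧ dx_j:
  coeff of dx ∧ dy: -2*x + y + 2*z
  coeff of dx ∧ dz: -x - 2*z
  coeff of dy ∧ dz: -2*x + 2*z
Step 2: Apply d again to each 2-form coefficient. The only possible 3-form in R^3 is dx ∧ dy ∧ dz, with coefficient
  ∂(coeff of dy∧dz)/∂x - ∂(coeff of dx∧dz)/∂y + ∂(coeff of dx∧dy)/∂z
  = ∂/∂x (-2*x + 2*z) - ∂/∂y (-x - 2*z) + ∂/∂z (-2*x + y + 2*z).
Each of these terms simplifies to sums of mixed partials that cancel in pairs. The result is 0 (by equality of mixed partials for smooth functions — Schwarz / Clairaut).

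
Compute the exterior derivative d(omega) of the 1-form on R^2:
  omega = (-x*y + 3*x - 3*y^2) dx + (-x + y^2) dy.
d(omega) = (x + 6*y - 1) dx ∧ dy

For a 1-form omega = sum_i f_i dx_i, the exterior derivative is
  d(omega) = sum_{i < j} (∂f_j/∂x_i - ∂f_i/∂x_j) dx_i ∧ dx_j.
  coefficient of dx ∧ dy: ∂f_2/∂x - ∂f_1/∂y = ∂(-x + y^2)/∂x - ∂(-x*y + 3*x - 3*y^2)/∂y = x + 6*y - 1
Assembling: d(omega) = (x + 6*y - 1) dx ∧ dy.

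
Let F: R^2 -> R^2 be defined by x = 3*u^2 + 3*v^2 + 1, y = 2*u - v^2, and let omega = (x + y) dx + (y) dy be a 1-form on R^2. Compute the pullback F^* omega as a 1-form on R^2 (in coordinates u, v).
F^* omega = (18*u^3 + 12*u^2 + 12*u*v^2 + 10*u - 2*v^2) du + (2*v*(9*u^2 + 4*u + 7*v^2 + 3)) dv

Using F^*(f dg) = (f ∘ F) d(g ∘ F), substitute each coordinate x_i by F_i(u, v) in f_i, and replace dx_i by d F_i = (∂F_i/∂u) du + (∂F_i/∂v) dv.
  For the x component: f_1(F) = 3*u^2 + 2*u + 2*v^2 + 1; d F_1 = (6*u) du + (6*v) dv
  For the y component: f_2(F) = 2*u - v^2; d F_2 = (2) du + (-2*v) dv
Combining and collecting du, dv coefficients:
  coeff of du: 18*u^3 + 12*u^2 + 12*u*v^2 + 10*u - 2*v^2
  coeff of dv: 2*v*(9*u^2 + 4*u + 7*v^2 + 3)
F^* omega = (18*u^3 + 12*u^2 + 12*u*v^2 + 10*u - 2*v^2) du + (2*v*(9*u^2 + 4*u + 7*v^2 + 3)) dv.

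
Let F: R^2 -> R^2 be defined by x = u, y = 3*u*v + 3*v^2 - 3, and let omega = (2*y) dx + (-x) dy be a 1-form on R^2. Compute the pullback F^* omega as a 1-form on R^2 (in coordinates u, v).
F^* omega = (3*u*v + 6*v^2 - 6) du + (3*u*(-u - 2*v)) dv

Using F^*(f dg) = (f ∘ F) d(g ∘ F), substitute each coordinate x_i by F_i(u, v) in f_i, and replace dx_i by d F_i = (∂F_i/∂u) du + (∂F_i/∂v) dv.
  For the x component: f_1(F) = 6*u*v + 6*v^2 - 6; d F_1 = (1) du + (0) dv
  For the y component: f_2(F) = -u; d F_2 = (3*v) du + (3*u + 6*v) dv
Combining and collecting du, dv coefficients:
  coeff of du: 3*u*v + 6*v^2 - 6
  coeff of dv: 3*u*(-u - 2*v)
F^* omega = (3*u*v + 6*v^2 - 6) du + (3*u*(-u - 2*v)) dv.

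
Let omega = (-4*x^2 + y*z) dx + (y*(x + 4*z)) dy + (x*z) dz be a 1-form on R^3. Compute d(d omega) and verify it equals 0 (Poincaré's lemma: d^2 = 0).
d(d omega) = 0

Step 1: d omega = sum_{i<j} (∂f_j/∂x_i - ∂f_i/∂x_j) dx_i ∧ dx_j:
  coeff of dx ∧ dy: y - z
  coeff of dx ∧ dz: -y + z
  coeff of dy ∧ dz: -4*y
Step 2: Apply d again to each 2-form coefficient. The only possible 3-form in R^3 is dx ∧ dy ∧ dz, with coefficient
  ∂(coeff of dy∧dz)/∂x - ∂(coeff of dx∧dz)/∂y + ∂(coeff of dx∧dy)/∂z
  = ∂/∂x (-4*y) - ∂/∂y (-y + z) + ∂/∂z (y - z).
Each of these terms simplifies to sums of mixed partials that cancel in pairs. The result is 0 (by equality of mixed partials for smooth functions — Schwarz / Clairaut).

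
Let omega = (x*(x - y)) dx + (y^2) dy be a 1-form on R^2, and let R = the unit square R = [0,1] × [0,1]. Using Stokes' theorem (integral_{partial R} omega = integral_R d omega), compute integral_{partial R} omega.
integral_(partial R) omega = 1/2

Stokes: integral_partial_R omega = integral_R d omega with d omega = (∂Q/∂x - ∂P/∂y) dx ∧ dy.
  ∂Q/∂x = 0
  ∂P/∂y = -x
  integrand = ∂Q/∂x - ∂P/∂y = x.
Integrating over R: integral_0^1 integral_0^1 (x) dx dy = 1/2.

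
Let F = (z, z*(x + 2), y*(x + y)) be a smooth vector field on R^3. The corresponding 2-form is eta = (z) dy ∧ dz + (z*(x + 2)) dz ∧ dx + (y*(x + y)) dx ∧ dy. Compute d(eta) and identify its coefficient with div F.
d(eta) = (0) dx ∧ dy ∧ dz; div F = 0

For a 2-form in R^3 of the form above, applying d gives a 3-form with coefficient ∂P/∂x + ∂Q/∂y + ∂R/∂z:
  ∂P/∂x = 0
  ∂Q/∂y = 0
  ∂R/∂z = 0
Sum = 0, which is exactly div F.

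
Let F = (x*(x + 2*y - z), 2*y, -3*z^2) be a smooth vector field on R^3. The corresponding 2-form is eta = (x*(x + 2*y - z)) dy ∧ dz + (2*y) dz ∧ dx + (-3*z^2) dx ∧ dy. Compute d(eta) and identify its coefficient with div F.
d(eta) = (2*x + 2*y - 7*z + 2) dx ∧ dy ∧ dz; div F = 2*x + 2*y - 7*z + 2

For a 2-form in R^3 of the form above, applying d gives a 3-form with coefficient ∂P/∂x + ∂Q/∂y + ∂R/∂z:
  ∂P/∂x = 2*x + 2*y - z
  ∂Q/∂y = 2
  ∂R/∂z = -6*z
Sum = 2*x + 2*y - 7*z + 2, which is exactly div F.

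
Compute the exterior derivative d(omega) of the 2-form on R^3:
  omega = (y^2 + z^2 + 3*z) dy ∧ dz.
d(omega) = 0

For a 2-form omega = sum_{i<j} g_{ij} dx_i ∧ dx_j, the exterior derivative is
  d(omega) = sum_{i<j} d(g_{ij}) ∧ dx_i ∧ dx_j = sum_{i<j, k} (∂g_{ij}/∂x_k) dx_k ∧ dx_i ∧ dx_j.
Expand each term, using dx_k ∧ dx_i ∧ dx_j = sgn(permutation) dx_{(a)} ∧ dx_{(b)} ∧ dx_{(c)} with (a < b < c) sorted:

Collecting like 3-forms: d(omega) = 0.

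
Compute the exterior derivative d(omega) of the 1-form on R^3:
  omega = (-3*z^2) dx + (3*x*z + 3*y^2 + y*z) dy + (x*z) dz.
d(omega) = (3*z) dx ∧ dy + (7*z) dx ∧ dz + (-3*x - y) dy ∧ dz

For a 1-form omega = sum_i f_i dx_i, the exterior derivative is
  d(omega) = sum_{i < j} (∂f_j/∂x_i - ∂f_i/∂x_j) dx_i ∧ dx_j.
  coefficient of dx ∧ dy: ∂f_2/∂x - ∂f_1/∂y = ∂(3*x*z + 3*y^2 + y*z)/∂x - ∂(-3*z^2)/∂y = 3*z
  coefficient of dx ∧ dz: ∂f_3/∂x - ∂f_1/∂z = ∂(x*z)/∂x - ∂(-3*z^2)/∂z = 7*z
  coefficient of dy ∧ dz: ∂f_3/∂y - ∂f_2/∂z = ∂(x*z)/∂y - ∂(3*x*z + 3*y^2 + y*z)/∂z = -3*x - y
Assembling: d(omega) = (3*z) dx ∧ dy + (7*z) dx ∧ dz + (-3*x - y) dy ∧ dz.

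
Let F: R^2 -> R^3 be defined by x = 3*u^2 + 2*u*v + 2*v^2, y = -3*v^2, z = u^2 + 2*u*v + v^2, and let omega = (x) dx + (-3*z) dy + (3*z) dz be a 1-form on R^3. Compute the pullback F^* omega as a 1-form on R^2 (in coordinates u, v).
F^* omega = (24*u^3 + 36*u^2*v + 34*u*v^2 + 10*v^3) du + (12*u^3 + 52*u^2*v + 66*u*v^2 + 32*v^3) dv

Using F^*(f dg) = (f ∘ F) d(g ∘ F), substitute each coordinate x_i by F_i(u, v) in f_i, and replace dx_i by d F_i = (∂F_i/∂u) du + (∂F_i/∂v) dv.
  For the x component: f_1(F) = 3*u^2 + 2*u*v + 2*v^2; d F_1 = (6*u + 2*v) du + (2*u + 4*v) dv
  For the y component: f_2(F) = -3*u^2 - 6*u*v - 3*v^2; d F_2 = (0) du + (-6*v) dv
  For the z component: f_3(F) = 3*u^2 + 6*u*v + 3*v^2; d F_3 = (2*u + 2*v) du + (2*u + 2*v) dv
Combining and collecting du, dv coefficients:
  coeff of du: 24*u^3 + 36*u^2*v + 34*u*v^2 + 10*v^3
  coeff of dv: 12*u^3 + 52*u^2*v + 66*u*v^2 + 32*v^3
F^* omega = (24*u^3 + 36*u^2*v + 34*u*v^2 + 10*v^3) du + (12*u^3 + 52*u^2*v + 66*u*v^2 + 32*v^3) dv.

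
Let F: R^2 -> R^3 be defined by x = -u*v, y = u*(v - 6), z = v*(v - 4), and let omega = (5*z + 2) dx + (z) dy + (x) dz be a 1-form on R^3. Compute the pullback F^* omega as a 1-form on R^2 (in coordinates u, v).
F^* omega = (2*v*(-2*v^2 + 5*v + 11)) du + (2*u*(-3*v^2 + 10*v - 1)) dv

Using F^*(f dg) = (f ∘ F) d(g ∘ F), substitute each coordinate x_i by F_i(u, v) in f_i, and replace dx_i by d F_i = (∂F_i/∂u) du + (∂F_i/∂v) dv.
  For the x component: f_1(F) = 5*v^2 - 20*v + 2; d F_1 = (-v) du + (-u) dv
  For the y component: f_2(F) = v*(v - 4); d F_2 = (v - 6) du + (u) dv
  For the z component: f_3(F) = -u*v; d F_3 = (0) du + (2*v - 4) dv
Combining and collecting du, dv coefficients:
  coeff of du: 2*v*(-2*v^2 + 5*v + 11)
  coeff of dv: 2*u*(-3*v^2 + 10*v - 1)
F^* omega = (2*v*(-2*v^2 + 5*v + 11)) du + (2*u*(-3*v^2 + 10*v - 1)) dv.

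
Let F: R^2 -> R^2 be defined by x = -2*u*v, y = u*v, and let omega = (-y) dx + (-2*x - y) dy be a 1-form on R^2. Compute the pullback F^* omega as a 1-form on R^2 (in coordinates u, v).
F^* omega = (5*u*v^2) du + (5*u^2*v) dv

Using F^*(f dg) = (f ∘ F) d(g ∘ F), substitute each coordinate x_i by F_i(u, v) in f_i, and replace dx_i by d F_i = (∂F_i/∂u) du + (∂F_i/∂v) dv.
  For the x component: f_1(F) = -u*v; d F_1 = (-2*v) du + (-2*u) dv
  For the y component: f_2(F) = 3*u*v; d F_2 = (v) du + (u) dv
Combining and collecting du, dv coefficients:
  coeff of du: 5*u*v^2
  coeff of dv: 5*u^2*v
F^* omega = (5*u*v^2) du + (5*u^2*v) dv.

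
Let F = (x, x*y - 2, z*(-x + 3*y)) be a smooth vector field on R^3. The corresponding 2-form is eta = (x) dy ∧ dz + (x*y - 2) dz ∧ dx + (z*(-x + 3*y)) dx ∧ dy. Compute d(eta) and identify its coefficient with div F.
d(eta) = (3*y + 1) dx ∧ dy ∧ dz; div F = 3*y + 1

For a 2-form in R^3 of the form above, applying d gives a 3-form with coefficient ∂P/∂x + ∂Q/∂y + ∂R/∂z:
  ∂P/∂x = 1
  ∂Q/∂y = x
  ∂R/∂z = -x + 3*y
Sum = 3*y + 1, which is exactly div F.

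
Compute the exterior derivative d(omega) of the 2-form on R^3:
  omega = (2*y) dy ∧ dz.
d(omega) = 0

For a 2-form omega = sum_{i<j} g_{ij} dx_i ∧ dx_j, the exterior derivative is
  d(omega) = sum_{i<j} d(g_{ij}) ∧ dx_i ∧ dx_j = sum_{i<j, k} (∂g_{ij}/∂x_k) dx_k ∧ dx_i ∧ dx_j.
Expand each term, using dx_k ∧ dx_i ∧ dx_j = sgn(permutation) dx_{(a)} ∧ dx_{(b)} ∧ dx_{(c)} with (a < b < c) sorted:

Collecting like 3-forms: d(omega) = 0.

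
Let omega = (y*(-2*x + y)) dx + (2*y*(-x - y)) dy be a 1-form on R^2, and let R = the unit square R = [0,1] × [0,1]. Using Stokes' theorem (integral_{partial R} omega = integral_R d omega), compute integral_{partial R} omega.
integral_(partial R) omega = -1

Stokes: integral_partial_R omega = integral_R d omega with d omega = (∂Q/∂x - ∂P/∂y) dx ∧ dy.
  ∂Q/∂x = -2*y
  ∂P/∂y = -2*x + 2*y
  integrand = ∂Q/∂x - ∂P/∂y = 2*x - 4*y.
Integrating over R: integral_0^1 integral_0^1 (2*x - 4*y) dx dy = -1.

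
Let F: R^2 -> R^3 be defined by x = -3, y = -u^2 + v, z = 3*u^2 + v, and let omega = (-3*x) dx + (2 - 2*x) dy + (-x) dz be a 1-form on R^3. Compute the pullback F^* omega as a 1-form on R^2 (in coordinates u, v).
F^* omega = (2*u) du + (11) dv

Using F^*(f dg) = (f ∘ F) d(g ∘ F), substitute each coordinate x_i by F_i(u, v) in f_i, and replace dx_i by d F_i = (∂F_i/∂u) du + (∂F_i/∂v) dv.
  For the x component: f_1(F) = 9; d F_1 = (0) du + (0) dv
  For the y component: f_2(F) = 8; d F_2 = (-2*u) du + (1) dv
  For the z component: f_3(F) = 3; d F_3 = (6*u) du + (1) dv
Combining and collecting du, dv coefficients:
  coeff of du: 2*u
  coeff of dv: 11
F^* omega = (2*u) du + (11) dv.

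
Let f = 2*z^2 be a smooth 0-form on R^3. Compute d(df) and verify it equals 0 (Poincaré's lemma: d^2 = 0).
d(df) = 0

Step 1: df = sum_i (∂f/∂x_i) dx_i = (0) dx + (0) dy + (4*z) dz.
Step 2: Apply d again. Using the 1-form formula, the coefficient of dx ∧ dy in d(df) is ∂^2 f/∂x ∂y - ∂^2 f/∂y ∂x = (0) - (0) = 0 (equality of mixed partials for smooth f).
Similarly for dx ∧ dz and dy ∧ dz — all coefficients vanish. So d(df) = 0.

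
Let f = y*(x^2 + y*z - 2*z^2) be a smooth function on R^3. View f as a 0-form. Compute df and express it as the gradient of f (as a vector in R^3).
df = (2*x*y) dx + (x^2 + 2*y*z - 2*z^2) dy + (y*(y - 4*z)) dz; grad f = (2*x*y, x^2 + 2*y*z - 2*z^2, y*(y - 4*z))

For a 0-form f, d f = (∂f/∂x) dx + (∂f/∂y) dy + (∂f/∂z) dz. The components of the vector representation are exactly the entries of grad f in Cartesian coordinates:
  ∂f/∂x = 2*x*y
  ∂f/∂y = x^2 + 2*y*z - 2*z^2
  ∂f/∂z = y*(y - 4*z).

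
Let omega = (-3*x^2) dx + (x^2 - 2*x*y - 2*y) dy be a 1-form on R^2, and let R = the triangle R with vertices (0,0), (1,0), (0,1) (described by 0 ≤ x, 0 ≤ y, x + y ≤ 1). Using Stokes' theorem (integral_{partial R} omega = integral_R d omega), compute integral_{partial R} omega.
integral_(partial R) omega = 0

Stokes: integral_partial_R omega = integral_R d omega with d omega = (∂Q/∂x - ∂P/∂y) dx ∧ dy.
  ∂Q/∂x = 2*x - 2*y
  ∂P/∂y = 0
  integrand = ∂Q/∂x - ∂P/∂y = 2*x - 2*y.
Integrating over R: integral_0^1 integral_0^{1-x} (2*x - 2*y) dy dx = 0.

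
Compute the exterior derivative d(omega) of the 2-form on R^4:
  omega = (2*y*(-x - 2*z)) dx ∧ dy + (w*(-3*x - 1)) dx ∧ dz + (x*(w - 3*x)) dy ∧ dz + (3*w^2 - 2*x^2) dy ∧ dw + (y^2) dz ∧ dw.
d(omega) = (w - 6*x - 4*y) dx ∧ dy ∧ dz + (-3*x - 1) dx ∧ dz ∧ dw + (x + 2*y) dy ∧ dz ∧ dw + (-4*x) dx ∧ dy ∧ dw

For a 2-form omega = sum_{i<j} g_{ij} dx_i ∧ dx_j, the exterior derivative is
  d(omega) = sum_{i<j} d(g_{ij}) ∧ dx_i ∧ dx_j = sum_{i<j, k} (∂g_{ij}/∂x_k) dx_k ∧ dx_i ∧ dx_j.
Expand each term, using dx_k ∧ dx_i ∧ dx_j = sgn(permutation) dx_{(a)} ∧ dx_{(b)} ∧ dx_{(c)} with (a < b < c) sorted:
  d(2*y*(-x - 2*z)) includes (∂/∂z)(2*y*(-x - 2*z)) dz = (-4*y) dz, which multiplied by dx ∧ dy gives (-4*y) dx ∧ dy ∧ dz
  d(w*(-3*x - 1)) includes (∂/∂w)(w*(-3*x - 1)) dw = (-3*x - 1) dw, which multiplied by dx ∧ dz gives (-3*x - 1) dx ∧ dz ∧ dw
  d(x*(w - 3*x)) includes (∂/∂x)(x*(w - 3*x)) dx = (w - 6*x) dx, which multiplied by dy ∧ dz gives (w - 6*x) dx ∧ dy ∧ dz
  d(x*(w - 3*x)) includes (∂/∂w)(x*(w - 3*x)) dw = (x) dw, which multiplied by dy ∧ dz gives (x) dy ∧ dz ∧ dw
  d(3*w^2 - 2*x^2) includes (∂/∂x)(3*w^2 - 2*x^2) dx = (-4*x) dx, which multiplied by dy ∧ dw gives (-4*x) dx ∧ dy ∧ dw
  d(y^2) includes (∂/∂y)(y^2) dy = (2*y) dy, which multiplied by dz ∧ dw gives (2*y) dy ∧ dz ∧ dw
Collecting like 3-forms: d(omega) = (w - 6*x - 4*y) dx ∧ dy ∧ dz + (-3*x - 1) dx ∧ dz ∧ dw + (x + 2*y) dy ∧ dz ∧ dw + (-4*x) dx ∧ dy ∧ dw.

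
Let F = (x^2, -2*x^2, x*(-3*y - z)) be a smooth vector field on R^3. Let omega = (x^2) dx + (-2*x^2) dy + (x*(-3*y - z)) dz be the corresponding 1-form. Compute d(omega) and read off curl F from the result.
d(omega) = (-3*x) dy ∧ dz + (3*y + z) dz ∧ dx + (-4*x) dx ∧ dy; curl F = (-3*x, 3*y + z, -4*x)

d omega = sum_{i<j} (∂f_j/∂x_i - ∂f_i/∂x_j) dx_i ∧ dx_j. Under the identification (dy ∧ dz, dz ∧ dx, dx ∧ dy) ↔ (e_x, e_y, e_z), the coefficients are exactly the components of curl F. Compute:
  ∂R/∂y - ∂Q/∂z = (-3*x) - (0) = -3*x
  ∂P/∂z - ∂R/∂x = (0) - (-3*y - z) = 3*y + z
  ∂Q/∂x - ∂P/∂y = (-4*x) - (0) = -4*x.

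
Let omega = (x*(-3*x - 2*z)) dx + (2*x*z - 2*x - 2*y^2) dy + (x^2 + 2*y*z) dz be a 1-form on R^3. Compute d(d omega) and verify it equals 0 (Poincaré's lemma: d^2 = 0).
d(d omega) = 0

Step 1: d omega = sum_{i<j} (∂f_j/∂x_i - ∂f_i/∂x_j) dx_i ∧ dx_j:
  coeff of dx ∧ dy: 2*z - 2
  coeff of dx ∧ dz: 4*x
  coeff of dy ∧ dz: -2*x + 2*z
Step 2: Apply d again to each 2-form coefficient. The only possible 3-form in R^3 is dx ∧ dy ∧ dz, with coefficient
  ∂(coeff of dy∧dz)/∂x - ∂(coeff of dx∧dz)/∂y + ∂(coeff of dx∧dy)/∂z
  = ∂/∂x (-2*x + 2*z) - ∂/∂y (4*x) + ∂/∂z (2*z - 2).
Each of these terms simplifies to sums of mixed partials that cancel in pairs. The result is 0 (by equality of mixed partials for smooth functions — Schwarz / Clairaut).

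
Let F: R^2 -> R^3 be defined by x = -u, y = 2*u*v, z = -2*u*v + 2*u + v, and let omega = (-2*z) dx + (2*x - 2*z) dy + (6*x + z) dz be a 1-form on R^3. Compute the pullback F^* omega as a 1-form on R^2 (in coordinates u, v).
F^* omega = (12*u*v^2 - 12*u*v - 4*u - 6*v^2 + 4*v) du + (12*u^2*v - 4*u^2 - 8*u*v - 4*u + v) dv

Using F^*(f dg) = (f ∘ F) d(g ∘ F), substitute each coordinate x_i by F_i(u, v) in f_i, and replace dx_i by d F_i = (∂F_i/∂u) du + (∂F_i/∂v) dv.
  For the x component: f_1(F) = 4*u*v - 4*u - 2*v; d F_1 = (-1) du + (0) dv
  For the y component: f_2(F) = 4*u*v - 6*u - 2*v; d F_2 = (2*v) du + (2*u) dv
  For the z component: f_3(F) = -2*u*v - 4*u + v; d F_3 = (2 - 2*v) du + (1 - 2*u) dv
Combining and collecting du, dv coefficients:
  coeff of du: 12*u*v^2 - 12*u*v - 4*u - 6*v^2 + 4*v
  coeff of dv: 12*u^2*v - 4*u^2 - 8*u*v - 4*u + v
F^* omega = (12*u*v^2 - 12*u*v - 4*u - 6*v^2 + 4*v) du + (12*u^2*v - 4*u^2 - 8*u*v - 4*u + v) dv.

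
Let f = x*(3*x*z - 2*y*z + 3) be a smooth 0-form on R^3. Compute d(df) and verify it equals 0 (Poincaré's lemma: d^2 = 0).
d(df) = 0

Step 1: df = sum_i (∂f/∂x_i) dx_i = (6*x*z - 2*y*z + 3) dx + (-2*x*z) dy + (x*(3*x - 2*y)) dz.
Step 2: Apply d again. Using the 1-form formula, the coefficient of dx ∧ dy in d(df) is ∂^2 f/∂x ∂y - ∂^2 f/∂y ∂x = (-2*z) - (-2*z) = 0 (equality of mixed partials for smooth f).
Similarly for dx ∧ dz and dy ∧ dz — all coefficients vanish. So d(df) = 0.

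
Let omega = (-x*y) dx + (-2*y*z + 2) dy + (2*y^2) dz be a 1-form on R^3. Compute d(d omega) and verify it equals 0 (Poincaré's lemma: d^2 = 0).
d(d omega) = 0

Step 1: d omega = sum_{i<j} (∂f_j/∂x_i - ∂f_i/∂x_j) dx_i ∧ dx_j:
  coeff of dx ∧ dy: x
  coeff of dx ∧ dz: 0
  coeff of dy ∧ dz: 6*y
Step 2: Apply d again to each 2-form coefficient. The only possible 3-form in R^3 is dx ∧ dy ∧ dz, with coefficient
  ∂(coeff of dy∧dz)/∂x - ∂(coeff of dx∧dz)/∂y + ∂(coeff of dx∧dy)/∂z
  = ∂/∂x (6*y) - ∂/∂y (0) + ∂/∂z (x).
Each of these terms simplifies to sums of mixed partials that cancel in pairs. The result is 0 (by equality of mixed partials for smooth functions — Schwarz / Clairaut).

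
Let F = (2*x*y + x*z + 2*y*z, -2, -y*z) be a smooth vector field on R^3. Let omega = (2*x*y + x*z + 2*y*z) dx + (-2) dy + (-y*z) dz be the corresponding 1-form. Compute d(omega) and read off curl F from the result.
d(omega) = (-z) dy ∧ dz + (x + 2*y) dz ∧ dx + (-2*x - 2*z) dx ∧ dy; curl F = (-z, x + 2*y, -2*x - 2*z)

d omega = sum_{i<j} (∂f_j/∂x_i - ∂f_i/∂x_j) dx_i ∧ dx_j. Under the identification (dy ∧ dz, dz ∧ dx, dx ∧ dy) ↔ (e_x, e_y, e_z), the coefficients are exactly the components of curl F. Compute:
  ∂R/∂y - ∂Q/∂z = (-z) - (0) = -z
  ∂P/∂z - ∂R/∂x = (x + 2*y) - (0) = x + 2*y
  ∂Q/∂x - ∂P/∂y = (0) - (2*x + 2*z) = -2*x - 2*z.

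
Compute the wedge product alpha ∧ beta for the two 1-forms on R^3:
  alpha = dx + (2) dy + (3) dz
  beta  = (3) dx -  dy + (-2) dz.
alpha ∧ beta = (-7) dx ∧ dy + (-11) dx ∧ dz + (-1) dy ∧ dz

Distribute the wedge, using dx_i ∧ dx_j = -dx_j ∧ dx_i and dx_i ∧ dx_i = 0. For each pair (i, j) with i < j, the coefficient of dx_i ∧ dx_j in alpha ∧ beta is (alpha_i * beta_j - alpha_j * beta_i). Collecting: alpha ∧ beta = (-7) dx ∧ dy + (-11) dx ∧ dz + (-1) dy ∧ dz.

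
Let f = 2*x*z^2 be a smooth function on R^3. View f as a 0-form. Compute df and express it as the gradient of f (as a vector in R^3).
df = (2*z^2) dx + (0) dy + (4*x*z) dz; grad f = (2*z^2, 0, 4*x*z)

For a 0-form f, d f = (∂f/∂x) dx + (∂f/∂y) dy + (∂f/∂z) dz. The components of the vector representation are exactly the entries of grad f in Cartesian coordinates:
  ∂f/∂x = 2*z^2
  ∂f/∂y = 0
  ∂f/∂z = 4*x*z.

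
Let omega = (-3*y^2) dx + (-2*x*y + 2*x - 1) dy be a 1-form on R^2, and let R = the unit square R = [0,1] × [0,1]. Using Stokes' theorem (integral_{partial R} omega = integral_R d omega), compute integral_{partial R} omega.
integral_(partial R) omega = 4

Stokes: integral_partial_R omega = integral_R d omega with d omega = (∂Q/∂x - ∂P/∂y) dx ∧ dy.
  ∂Q/∂x = 2 - 2*y
  ∂P/∂y = -6*y
  integrand = ∂Q/∂x - ∂P/∂y = 4*y + 2.
Integrating over R: integral_0^1 integral_0^1 (4*y + 2) dx dy = 4.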